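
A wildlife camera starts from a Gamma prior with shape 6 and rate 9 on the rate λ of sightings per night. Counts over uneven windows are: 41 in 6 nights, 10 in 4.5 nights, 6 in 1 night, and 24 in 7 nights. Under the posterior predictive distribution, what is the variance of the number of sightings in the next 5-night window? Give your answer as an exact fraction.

2262/121

Total count: 41 + 10 + 6 + 24 = 81.
Total exposure: 6 + 4.5 + 1 + 7 = 18.5 nights.
Conjugate update: add total count to the shape and total exposure to the rate, giving Gamma(87, 55/2).
The posterior predictive for a window of length T is Negative Binomial with variance T·α'·(β'+T)/β'² = 5·87·(65/2)/(3025/4) = 2262/121.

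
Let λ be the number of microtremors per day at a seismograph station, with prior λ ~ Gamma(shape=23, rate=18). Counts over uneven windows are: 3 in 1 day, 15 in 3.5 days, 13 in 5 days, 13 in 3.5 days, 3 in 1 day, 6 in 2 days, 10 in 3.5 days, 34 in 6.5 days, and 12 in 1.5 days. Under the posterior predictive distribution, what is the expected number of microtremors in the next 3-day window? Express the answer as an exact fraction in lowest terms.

792/91

Total count: 3 + 15 + 13 + 13 + 3 + 6 + 10 + 34 + 12 = 109.
Total exposure: 1 + 3.5 + 5 + 3.5 + 1 + 2 + 3.5 + 6.5 + 1.5 = 27.5 days.
The Gamma prior is conjugate for the Poisson rate, so λ | data ~ Gamma(23+109, 18+27.5) = Gamma(132, 91/2).
Predictive mean over a 3-day window = T·E[λ|data] = 3·132/(91/2) = 792/91.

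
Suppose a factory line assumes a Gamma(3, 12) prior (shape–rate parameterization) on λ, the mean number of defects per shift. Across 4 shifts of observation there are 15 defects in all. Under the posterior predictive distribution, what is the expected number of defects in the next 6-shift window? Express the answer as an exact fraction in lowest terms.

27/4

Total count 15 over total exposure 4 shifts.
Gamma(α, β) with Poisson data over total exposure Σt gives posterior Gamma(α+Σx, β+Σt) = Gamma(18, 16).
Predictive mean over a 6-shift window = T·E[λ|data] = 6·18/16 = 27/4.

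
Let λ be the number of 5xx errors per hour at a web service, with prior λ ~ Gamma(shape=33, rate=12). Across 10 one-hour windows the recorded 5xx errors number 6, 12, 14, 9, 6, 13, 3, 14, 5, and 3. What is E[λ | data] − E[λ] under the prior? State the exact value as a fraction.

Total count: 6 + 12 + 14 + 9 + 6 + 13 + 3 + 14 + 5 + 3 = 85.
Total exposure: 10 hours.
By Gamma–Poisson conjugacy, the posterior is Gamma(α + Σx, β + Σt) = Gamma(33 + 85, 12 + 10) = Gamma(118, 22).
Posterior mean = 118/22 = 59/11; prior mean = 33/12 = 11/4. Difference = 59/11 − 11/4 = 115/44.

115/44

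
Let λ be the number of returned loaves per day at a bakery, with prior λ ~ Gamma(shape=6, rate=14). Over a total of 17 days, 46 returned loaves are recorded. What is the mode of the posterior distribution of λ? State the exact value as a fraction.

51/31

Total count 46 over total exposure 17 days.
Conjugate update: add total count to the shape and total exposure to the rate, giving Gamma(52, 31).
Posterior mode = (α'−1)/β' = 51/31.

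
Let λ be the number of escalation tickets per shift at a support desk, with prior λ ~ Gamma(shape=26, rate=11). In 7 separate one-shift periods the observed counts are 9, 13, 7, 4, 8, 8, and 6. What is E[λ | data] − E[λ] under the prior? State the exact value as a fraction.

Total count: 9 + 13 + 7 + 4 + 8 + 8 + 6 = 55.
Total exposure: 7 shifts.
The Gamma prior is conjugate for the Poisson rate, so λ | data ~ Gamma(26+55, 11+7) = Gamma(81, 18).
Posterior mean = 81/18 = 9/2; prior mean = 26/11 = 26/11. Difference = 9/2 − 26/11 = 47/22.

47/22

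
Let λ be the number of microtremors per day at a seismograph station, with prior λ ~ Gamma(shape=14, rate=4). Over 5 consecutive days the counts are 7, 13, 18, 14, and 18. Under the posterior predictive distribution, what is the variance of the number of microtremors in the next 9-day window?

Total count: 7 + 13 + 18 + 14 + 18 = 70.
Total exposure: 5 days.
Posterior: α' = 14 + 70 = 84, β' = 4 + 5 = 9.
The posterior predictive for a window of length T is Negative Binomial with variance T·α'·(β'+T)/β'² = 9·84·18/81 = 168.

168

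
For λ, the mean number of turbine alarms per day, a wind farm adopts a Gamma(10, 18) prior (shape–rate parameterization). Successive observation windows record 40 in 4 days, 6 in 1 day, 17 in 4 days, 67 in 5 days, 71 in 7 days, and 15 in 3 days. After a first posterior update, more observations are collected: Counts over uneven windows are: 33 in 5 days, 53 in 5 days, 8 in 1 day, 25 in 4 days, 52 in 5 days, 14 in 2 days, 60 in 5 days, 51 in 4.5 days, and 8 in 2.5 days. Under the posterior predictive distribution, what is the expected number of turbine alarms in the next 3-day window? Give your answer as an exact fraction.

795/38

Total count: 40 + 6 + 17 + 67 + 71 + 15 = 216.
Total exposure: 4 + 1 + 4 + 5 + 7 + 3 = 24 days.
After the first batch: Gamma(10 + 216, 18 + 24) = Gamma(226, 42).
Total count: 33 + 53 + 8 + 25 + 52 + 14 + 60 + 51 + 8 = 304.
Total exposure: 5 + 5 + 1 + 4 + 5 + 2 + 5 + 4.5 + 2.5 = 34 days.
After the second batch: Gamma(226 + 304, 42 + 34) = Gamma(530, 76).
Predictive mean over a 3-day window = T·E[λ|data] = 3·530/76 = 795/38.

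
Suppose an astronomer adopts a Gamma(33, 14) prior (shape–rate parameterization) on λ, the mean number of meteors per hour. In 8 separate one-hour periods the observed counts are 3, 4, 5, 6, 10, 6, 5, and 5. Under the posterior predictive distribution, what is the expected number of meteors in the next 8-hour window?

28

Total count: 3 + 4 + 5 + 6 + 10 + 6 + 5 + 5 = 44.
Total exposure: 8 hours.
The Gamma prior is conjugate for the Poisson rate, so λ | data ~ Gamma(33+44, 14+8) = Gamma(77, 22).
Predictive mean over an 8-hour window = T·E[λ|data] = 8·77/22 = 28.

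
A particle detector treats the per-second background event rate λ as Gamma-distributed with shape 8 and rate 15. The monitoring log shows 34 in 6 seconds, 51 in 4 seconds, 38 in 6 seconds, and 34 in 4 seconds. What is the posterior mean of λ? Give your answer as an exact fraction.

33/7

Total count: 34 + 51 + 38 + 34 = 157.
Total exposure: 6 + 4 + 6 + 4 = 20 seconds.
By Gamma–Poisson conjugacy, the posterior is Gamma(α + Σx, β + Σt) = Gamma(8 + 157, 15 + 20) = Gamma(165, 35).
Posterior mean = α'/β' = 165/35 = 33/7.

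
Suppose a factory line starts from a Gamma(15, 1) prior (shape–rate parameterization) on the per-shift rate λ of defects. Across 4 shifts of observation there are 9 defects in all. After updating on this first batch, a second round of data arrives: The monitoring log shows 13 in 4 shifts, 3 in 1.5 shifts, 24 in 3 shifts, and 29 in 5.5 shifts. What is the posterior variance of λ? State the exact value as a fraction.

Total count 9 over total exposure 4 shifts.
After the first batch: Gamma(15 + 9, 1 + 4) = Gamma(24, 5).
Total count: 13 + 3 + 24 + 29 = 69.
Total exposure: 4 + 1.5 + 3 + 5.5 = 14 shifts.
After the second batch: Gamma(24 + 69, 5 + 14) = Gamma(93, 19).
Posterior variance = α'/β'² = 93/361.

93/361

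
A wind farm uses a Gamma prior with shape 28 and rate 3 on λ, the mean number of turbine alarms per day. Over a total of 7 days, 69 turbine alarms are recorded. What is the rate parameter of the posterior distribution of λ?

10

Total count 69 over total exposure 7 days.
By Gamma–Poisson conjugacy, the posterior is Gamma(α + Σx, β + Σt) = Gamma(28 + 69, 3 + 7) = Gamma(97, 10).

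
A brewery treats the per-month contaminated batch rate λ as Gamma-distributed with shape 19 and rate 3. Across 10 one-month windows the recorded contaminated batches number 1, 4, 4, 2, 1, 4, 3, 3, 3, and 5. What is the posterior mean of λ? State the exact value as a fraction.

49/13

Total count: 1 + 4 + 4 + 2 + 1 + 4 + 3 + 3 + 3 + 5 = 30.
Total exposure: 10 months.
The Gamma prior is conjugate for the Poisson rate, so λ | data ~ Gamma(19+30, 3+10) = Gamma(49, 13).
Posterior mean = α'/β' = 49/13.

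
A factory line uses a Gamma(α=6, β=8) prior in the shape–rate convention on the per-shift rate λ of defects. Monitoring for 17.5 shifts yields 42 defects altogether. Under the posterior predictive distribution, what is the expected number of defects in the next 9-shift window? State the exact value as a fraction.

Total count 42 over total exposure 17.5 shifts.
Conjugate update: add total count to the shape and total exposure to the rate, giving Gamma(48, 51/2).
Predictive mean over a 9-shift window = T·E[λ|data] = 9·48/(51/2) = 288/17.

288/17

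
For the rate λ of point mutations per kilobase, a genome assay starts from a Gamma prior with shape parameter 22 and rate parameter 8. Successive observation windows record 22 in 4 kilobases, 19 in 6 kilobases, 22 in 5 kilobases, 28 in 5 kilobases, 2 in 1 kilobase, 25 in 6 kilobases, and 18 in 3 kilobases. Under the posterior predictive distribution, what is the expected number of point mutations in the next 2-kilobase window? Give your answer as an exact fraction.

158/19

Total count: 22 + 19 + 22 + 28 + 2 + 25 + 18 = 136.
Total exposure: 4 + 6 + 5 + 5 + 1 + 6 + 3 = 30 kilobases.
By Gamma–Poisson conjugacy, the posterior is Gamma(α + Σx, β + Σt) = Gamma(22 + 136, 8 + 30) = Gamma(158, 38).
Predictive mean over a 2-kilobase window = T·E[λ|data] = 2·158/38 = 158/19.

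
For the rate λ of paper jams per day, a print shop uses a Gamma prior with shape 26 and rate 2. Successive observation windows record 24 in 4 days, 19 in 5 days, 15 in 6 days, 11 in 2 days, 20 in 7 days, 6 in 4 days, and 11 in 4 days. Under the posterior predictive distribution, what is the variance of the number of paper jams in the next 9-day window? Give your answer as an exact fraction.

Total count: 24 + 19 + 15 + 11 + 20 + 6 + 11 = 106.
Total exposure: 4 + 5 + 6 + 2 + 7 + 4 + 4 = 32 days.
By Gamma–Poisson conjugacy, the posterior is Gamma(α + Σx, β + Σt) = Gamma(26 + 106, 2 + 32) = Gamma(132, 34).
The posterior predictive for a window of length T is Negative Binomial with variance T·α'·(β'+T)/β'² = 9·132·43/1156 = 12771/289.

12771/289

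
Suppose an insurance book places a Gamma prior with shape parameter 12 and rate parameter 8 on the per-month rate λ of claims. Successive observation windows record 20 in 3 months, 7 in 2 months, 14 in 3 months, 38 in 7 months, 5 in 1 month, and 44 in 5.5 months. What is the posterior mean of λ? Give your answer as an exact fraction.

280/59

Total count: 20 + 7 + 14 + 38 + 5 + 44 = 128.
Total exposure: 3 + 2 + 3 + 7 + 1 + 5.5 = 21.5 months.
By Gamma–Poisson conjugacy, the posterior is Gamma(α + Σx, β + Σt) = Gamma(12 + 128, 8 + 21.5) = Gamma(140, 59/2).
Posterior mean = α'/β' = 140/(59/2) = 280/59.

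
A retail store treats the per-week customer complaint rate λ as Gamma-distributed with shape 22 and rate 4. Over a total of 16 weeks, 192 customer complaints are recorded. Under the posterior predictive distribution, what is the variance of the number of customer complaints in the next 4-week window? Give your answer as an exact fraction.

Total count 192 over total exposure 16 weeks.
Posterior: α' = 22 + 192 = 214, β' = 4 + 16 = 20.
The posterior predictive for a window of length T is Negative Binomial with variance T·α'·(β'+T)/β'² = 4·214·24/400 = 1284/25.

1284/25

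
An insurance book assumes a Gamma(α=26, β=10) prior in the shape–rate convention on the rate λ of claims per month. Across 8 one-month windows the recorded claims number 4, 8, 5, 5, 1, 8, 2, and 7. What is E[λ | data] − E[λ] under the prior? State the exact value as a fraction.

Total count: 4 + 8 + 5 + 5 + 1 + 8 + 2 + 7 = 40.
Total exposure: 8 months.
Gamma(α, β) with Poisson data over total exposure Σt gives posterior Gamma(α+Σx, β+Σt) = Gamma(66, 18).
Posterior mean = 66/18 = 11/3; prior mean = 26/10 = 13/5. Difference = 11/3 − 13/5 = 16/15.

16/15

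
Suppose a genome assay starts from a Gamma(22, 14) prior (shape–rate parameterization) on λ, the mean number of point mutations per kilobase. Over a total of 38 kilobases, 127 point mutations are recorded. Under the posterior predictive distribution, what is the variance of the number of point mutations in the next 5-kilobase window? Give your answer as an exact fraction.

42465/2704

Total count 127 over total exposure 38 kilobases.
Gamma(α, β) with Poisson data over total exposure Σt gives posterior Gamma(α+Σx, β+Σt) = Gamma(149, 52).
The posterior predictive for a window of length T is Negative Binomial with variance T·α'·(β'+T)/β'² = 5·149·57/2704 = 42465/2704.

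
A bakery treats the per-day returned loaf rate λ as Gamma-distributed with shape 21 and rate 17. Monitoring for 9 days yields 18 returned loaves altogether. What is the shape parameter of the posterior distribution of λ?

Total count 18 over total exposure 9 days.
The Gamma prior is conjugate for the Poisson rate, so λ | data ~ Gamma(21+18, 17+9) = Gamma(39, 26).

39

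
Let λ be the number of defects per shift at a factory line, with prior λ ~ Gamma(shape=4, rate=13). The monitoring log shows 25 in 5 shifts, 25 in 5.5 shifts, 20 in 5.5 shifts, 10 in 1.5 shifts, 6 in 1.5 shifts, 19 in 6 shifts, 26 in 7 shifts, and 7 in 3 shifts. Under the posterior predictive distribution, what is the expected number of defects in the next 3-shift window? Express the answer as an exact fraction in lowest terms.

71/8

Total count: 25 + 25 + 20 + 10 + 6 + 19 + 26 + 7 = 138.
Total exposure: 5 + 5.5 + 5.5 + 1.5 + 1.5 + 6 + 7 + 3 = 35 shifts.
Posterior: α' = 4 + 138 = 142, β' = 13 + 35 = 48.
Predictive mean over a 3-shift window = T·E[λ|data] = 3·142/48 = 71/8.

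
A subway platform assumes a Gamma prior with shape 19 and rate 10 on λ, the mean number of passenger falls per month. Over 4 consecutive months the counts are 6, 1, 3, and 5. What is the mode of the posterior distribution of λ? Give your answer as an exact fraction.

Total count: 6 + 1 + 3 + 5 = 15.
Total exposure: 4 months.
Gamma(α, β) with Poisson data over total exposure Σt gives posterior Gamma(α+Σx, β+Σt) = Gamma(34, 14).
Posterior mode = (α'−1)/β' = 33/14.

33/14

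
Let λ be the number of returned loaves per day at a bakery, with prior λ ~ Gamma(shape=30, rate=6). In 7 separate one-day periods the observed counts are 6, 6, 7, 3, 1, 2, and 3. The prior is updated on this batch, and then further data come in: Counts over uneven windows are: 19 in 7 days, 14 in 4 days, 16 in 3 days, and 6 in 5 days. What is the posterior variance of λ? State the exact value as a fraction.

Total count: 6 + 6 + 7 + 3 + 1 + 2 + 3 = 28.
Total exposure: 7 days.
After the first batch: Gamma(30 + 28, 6 + 7) = Gamma(58, 13).
Total count: 19 + 14 + 16 + 6 = 55.
Total exposure: 7 + 4 + 3 + 5 = 19 days.
After the second batch: Gamma(58 + 55, 13 + 19) = Gamma(113, 32).
Posterior variance = α'/β'² = 113/1024.

113/1024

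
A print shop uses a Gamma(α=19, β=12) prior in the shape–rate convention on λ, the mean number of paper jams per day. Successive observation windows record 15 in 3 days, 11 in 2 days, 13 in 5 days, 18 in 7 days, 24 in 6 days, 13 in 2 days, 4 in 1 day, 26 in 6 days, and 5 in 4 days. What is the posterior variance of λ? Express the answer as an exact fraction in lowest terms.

37/576

Total count: 15 + 11 + 13 + 18 + 24 + 13 + 4 + 26 + 5 = 129.
Total exposure: 3 + 2 + 5 + 7 + 6 + 2 + 1 + 6 + 4 = 36 days.
Gamma(α, β) with Poisson data over total exposure Σt gives posterior Gamma(α+Σx, β+Σt) = Gamma(148, 48).
Posterior variance = α'/β'² = 148/2304 = 37/576.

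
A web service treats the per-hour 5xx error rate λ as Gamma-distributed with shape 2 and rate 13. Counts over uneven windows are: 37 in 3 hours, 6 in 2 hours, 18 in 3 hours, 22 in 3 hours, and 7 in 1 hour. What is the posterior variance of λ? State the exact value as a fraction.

92/625

Total count: 37 + 6 + 18 + 22 + 7 = 90.
Total exposure: 3 + 2 + 3 + 3 + 1 = 12 hours.
Posterior: α' = 2 + 90 = 92, β' = 13 + 12 = 25.
Posterior variance = α'/β'² = 92/625.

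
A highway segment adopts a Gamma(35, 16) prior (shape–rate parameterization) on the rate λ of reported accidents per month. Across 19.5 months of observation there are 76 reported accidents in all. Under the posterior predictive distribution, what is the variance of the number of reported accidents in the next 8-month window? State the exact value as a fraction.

154512/5041

Total count 76 over total exposure 19.5 months.
Gamma(α, β) with Poisson data over total exposure Σt gives posterior Gamma(α+Σx, β+Σt) = Gamma(111, 71/2).
The posterior predictive for a window of length T is Negative Binomial with variance T·α'·(β'+T)/β'² = 8·111·(87/2)/(5041/4) = 154512/5041.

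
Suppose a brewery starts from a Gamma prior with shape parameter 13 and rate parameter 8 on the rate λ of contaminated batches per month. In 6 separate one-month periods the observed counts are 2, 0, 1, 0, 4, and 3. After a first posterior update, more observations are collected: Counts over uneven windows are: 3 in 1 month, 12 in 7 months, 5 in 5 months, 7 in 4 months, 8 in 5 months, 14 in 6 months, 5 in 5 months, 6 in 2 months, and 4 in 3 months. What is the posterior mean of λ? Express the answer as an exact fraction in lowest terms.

Total count: 2 + 0 + 1 + 0 + 4 + 3 = 10.
Total exposure: 6 months.
After the first batch: Gamma(13 + 10, 8 + 6) = Gamma(23, 14).
Total count: 3 + 12 + 5 + 7 + 8 + 14 + 5 + 6 + 4 = 64.
Total exposure: 1 + 7 + 5 + 4 + 5 + 6 + 5 + 2 + 3 = 38 months.
After the second batch: Gamma(23 + 64, 14 + 38) = Gamma(87, 52).
Posterior mean = α'/β' = 87/52.

87/52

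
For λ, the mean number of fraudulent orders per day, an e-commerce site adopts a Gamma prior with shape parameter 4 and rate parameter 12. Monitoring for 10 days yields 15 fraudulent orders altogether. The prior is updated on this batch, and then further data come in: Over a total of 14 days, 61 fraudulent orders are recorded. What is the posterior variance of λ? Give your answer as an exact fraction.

Total count 15 over total exposure 10 days.
After the first batch: Gamma(4 + 15, 12 + 10) = Gamma(19, 22).
Total count 61 over total exposure 14 days.
After the second batch: Gamma(19 + 61, 22 + 14) = Gamma(80, 36).
Posterior variance = α'/β'² = 80/1296 = 5/81.

5/81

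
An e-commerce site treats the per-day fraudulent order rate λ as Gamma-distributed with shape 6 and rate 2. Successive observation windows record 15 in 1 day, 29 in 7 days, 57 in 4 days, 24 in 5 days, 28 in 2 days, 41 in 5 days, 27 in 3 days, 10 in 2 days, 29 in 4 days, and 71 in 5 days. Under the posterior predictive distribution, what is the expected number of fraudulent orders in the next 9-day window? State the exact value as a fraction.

Total count: 15 + 29 + 57 + 24 + 28 + 41 + 27 + 10 + 29 + 71 = 331.
Total exposure: 1 + 7 + 4 + 5 + 2 + 5 + 3 + 2 + 4 + 5 = 38 days.
Gamma(α, β) with Poisson data over total exposure Σt gives posterior Gamma(α+Σx, β+Σt) = Gamma(337, 40).
Predictive mean over a 9-day window = T·E[λ|data] = 9·337/40 = 3033/40.

3033/40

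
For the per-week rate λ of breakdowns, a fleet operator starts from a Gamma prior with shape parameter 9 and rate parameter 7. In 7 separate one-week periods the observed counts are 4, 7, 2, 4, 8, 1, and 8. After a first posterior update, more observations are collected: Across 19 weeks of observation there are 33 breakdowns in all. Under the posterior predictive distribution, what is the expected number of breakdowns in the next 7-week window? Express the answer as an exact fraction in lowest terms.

Total count: 4 + 7 + 2 + 4 + 8 + 1 + 8 = 34.
Total exposure: 7 weeks.
After the first batch: Gamma(9 + 34, 7 + 7) = Gamma(43, 14).
Total count 33 over total exposure 19 weeks.
After the second batch: Gamma(43 + 33, 14 + 19) = Gamma(76, 33).
Predictive mean over a 7-week window = T·E[λ|data] = 7·76/33 = 532/33.

532/33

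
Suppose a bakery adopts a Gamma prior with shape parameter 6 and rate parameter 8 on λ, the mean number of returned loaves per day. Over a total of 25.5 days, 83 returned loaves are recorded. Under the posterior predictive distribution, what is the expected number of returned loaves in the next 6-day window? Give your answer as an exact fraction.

1068/67

Total count 83 over total exposure 25.5 days.
Posterior: α' = 6 + 83 = 89, β' = 8 + 25.5 = 67/2.
Predictive mean over a 6-day window = T·E[λ|data] = 6·89/(67/2) = 1068/67.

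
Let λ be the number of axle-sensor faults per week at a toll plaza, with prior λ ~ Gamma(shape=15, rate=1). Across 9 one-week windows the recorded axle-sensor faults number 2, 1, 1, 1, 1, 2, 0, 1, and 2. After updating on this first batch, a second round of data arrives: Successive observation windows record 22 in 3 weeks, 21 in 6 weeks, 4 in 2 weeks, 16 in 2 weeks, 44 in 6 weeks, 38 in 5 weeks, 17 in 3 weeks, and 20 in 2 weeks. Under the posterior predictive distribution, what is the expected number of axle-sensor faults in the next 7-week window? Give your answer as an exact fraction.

Total count: 2 + 1 + 1 + 1 + 1 + 2 + 0 + 1 + 2 = 11.
Total exposure: 9 weeks.
After the first batch: Gamma(15 + 11, 1 + 9) = Gamma(26, 10).
Total count: 22 + 21 + 4 + 16 + 44 + 38 + 17 + 20 = 182.
Total exposure: 3 + 6 + 2 + 2 + 6 + 5 + 3 + 2 = 29 weeks.
After the second batch: Gamma(26 + 182, 10 + 29) = Gamma(208, 39).
Predictive mean over a 7-week window = T·E[λ|data] = 7·208/39 = 112/3.

112/3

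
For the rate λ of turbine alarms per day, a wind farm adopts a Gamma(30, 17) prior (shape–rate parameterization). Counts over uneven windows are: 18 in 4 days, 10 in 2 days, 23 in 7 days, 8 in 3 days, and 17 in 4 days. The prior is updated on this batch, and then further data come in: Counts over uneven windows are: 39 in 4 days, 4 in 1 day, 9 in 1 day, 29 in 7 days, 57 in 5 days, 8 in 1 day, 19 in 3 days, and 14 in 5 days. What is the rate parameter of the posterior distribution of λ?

Total count: 18 + 10 + 23 + 8 + 17 = 76.
Total exposure: 4 + 2 + 7 + 3 + 4 = 20 days.
After the first batch: Gamma(30 + 76, 17 + 20) = Gamma(106, 37).
Total count: 39 + 4 + 9 + 29 + 57 + 8 + 19 + 14 = 179.
Total exposure: 4 + 1 + 1 + 7 + 5 + 1 + 3 + 5 = 27 days.
After the second batch: Gamma(106 + 179, 37 + 27) = Gamma(285, 64).

64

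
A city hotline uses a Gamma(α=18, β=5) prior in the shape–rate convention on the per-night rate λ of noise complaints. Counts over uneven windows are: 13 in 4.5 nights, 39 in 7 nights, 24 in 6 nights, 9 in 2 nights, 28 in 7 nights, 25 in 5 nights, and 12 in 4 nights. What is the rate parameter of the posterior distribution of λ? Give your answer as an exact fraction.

81/2

Total count: 13 + 39 + 24 + 9 + 28 + 25 + 12 = 150.
Total exposure: 4.5 + 7 + 6 + 2 + 7 + 5 + 4 = 35.5 nights.
Posterior: α' = 18 + 150 = 168, β' = 5 + 35.5 = 81/2.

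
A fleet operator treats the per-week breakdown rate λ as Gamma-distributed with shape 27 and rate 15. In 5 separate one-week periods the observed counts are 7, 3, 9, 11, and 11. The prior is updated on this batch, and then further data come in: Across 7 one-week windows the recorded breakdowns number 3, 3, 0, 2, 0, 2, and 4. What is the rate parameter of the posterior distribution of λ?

27

Total count: 7 + 3 + 9 + 11 + 11 = 41.
Total exposure: 5 weeks.
After the first batch: Gamma(27 + 41, 15 + 5) = Gamma(68, 20).
Total count: 3 + 3 + 0 + 2 + 0 + 2 + 4 = 14.
Total exposure: 7 weeks.
After the second batch: Gamma(68 + 14, 20 + 7) = Gamma(82, 27).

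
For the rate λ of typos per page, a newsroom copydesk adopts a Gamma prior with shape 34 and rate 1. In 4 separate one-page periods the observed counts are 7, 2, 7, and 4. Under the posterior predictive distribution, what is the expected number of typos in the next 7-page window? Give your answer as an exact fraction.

378/5

Total count: 7 + 2 + 7 + 4 = 20.
Total exposure: 4 pages.
The Gamma prior is conjugate for the Poisson rate, so λ | data ~ Gamma(34+20, 1+4) = Gamma(54, 5).
Predictive mean over a 7-page window = T·E[λ|data] = 7·54/5 = 378/5.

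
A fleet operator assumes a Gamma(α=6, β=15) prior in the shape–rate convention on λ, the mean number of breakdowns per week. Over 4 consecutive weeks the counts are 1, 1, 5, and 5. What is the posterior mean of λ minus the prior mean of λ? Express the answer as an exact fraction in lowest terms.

52/95

Total count: 1 + 1 + 5 + 5 = 12.
Total exposure: 4 weeks.
By Gamma–Poisson conjugacy, the posterior is Gamma(α + Σx, β + Σt) = Gamma(6 + 12, 15 + 4) = Gamma(18, 19).
Posterior mean = 18/19 = 18/19; prior mean = 6/15 = 2/5. Difference = 18/19 − 2/5 = 52/95.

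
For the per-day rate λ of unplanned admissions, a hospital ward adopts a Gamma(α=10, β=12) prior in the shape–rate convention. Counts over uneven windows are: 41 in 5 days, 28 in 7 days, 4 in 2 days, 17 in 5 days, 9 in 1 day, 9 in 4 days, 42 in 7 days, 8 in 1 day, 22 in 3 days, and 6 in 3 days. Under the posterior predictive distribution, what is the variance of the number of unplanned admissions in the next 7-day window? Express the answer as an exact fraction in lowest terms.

19551/625

Total count: 41 + 28 + 4 + 17 + 9 + 9 + 42 + 8 + 22 + 6 = 186.
Total exposure: 5 + 7 + 2 + 5 + 1 + 4 + 7 + 1 + 3 + 3 = 38 days.
Gamma(α, β) with Poisson data over total exposure Σt gives posterior Gamma(α+Σx, β+Σt) = Gamma(196, 50).
The posterior predictive for a window of length T is Negative Binomial with variance T·α'·(β'+T)/β'² = 7·196·57/2500 = 19551/625.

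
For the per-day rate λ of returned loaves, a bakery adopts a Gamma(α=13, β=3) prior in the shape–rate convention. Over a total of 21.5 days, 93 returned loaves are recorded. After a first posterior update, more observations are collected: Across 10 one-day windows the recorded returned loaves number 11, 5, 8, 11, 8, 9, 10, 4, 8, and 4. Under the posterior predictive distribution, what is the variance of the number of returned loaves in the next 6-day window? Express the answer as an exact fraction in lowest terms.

864/23

Total count 93 over total exposure 21.5 days.
After the first batch: Gamma(13 + 93, 3 + 21.5) = Gamma(106, 49/2).
Total count: 11 + 5 + 8 + 11 + 8 + 9 + 10 + 4 + 8 + 4 = 78.
Total exposure: 10 days.
After the second batch: Gamma(106 + 78, 49/2 + 10) = Gamma(184, 69/2).
The posterior predictive for a window of length T is Negative Binomial with variance T·α'·(β'+T)/β'² = 6·184·(81/2)/(4761/4) = 864/23.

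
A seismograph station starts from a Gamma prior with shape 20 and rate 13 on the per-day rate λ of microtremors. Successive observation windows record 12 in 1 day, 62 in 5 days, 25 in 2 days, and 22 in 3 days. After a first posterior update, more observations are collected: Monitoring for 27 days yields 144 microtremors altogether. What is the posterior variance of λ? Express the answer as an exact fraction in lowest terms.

95/867

Total count: 12 + 62 + 25 + 22 = 121.
Total exposure: 1 + 5 + 2 + 3 = 11 days.
After the first batch: Gamma(20 + 121, 13 + 11) = Gamma(141, 24).
Total count 144 over total exposure 27 days.
After the second batch: Gamma(141 + 144, 24 + 27) = Gamma(285, 51).
Posterior variance = α'/β'² = 285/2601 = 95/867.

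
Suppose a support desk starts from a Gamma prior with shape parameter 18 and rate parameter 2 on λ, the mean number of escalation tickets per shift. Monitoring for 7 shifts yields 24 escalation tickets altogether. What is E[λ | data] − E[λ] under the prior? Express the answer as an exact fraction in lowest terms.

-13/3

Total count 24 over total exposure 7 shifts.
Conjugate update: add total count to the shape and total exposure to the rate, giving Gamma(42, 9).
Posterior mean = 42/9 = 14/3; prior mean = 18/2 = 9. Difference = 14/3 − 9 = -13/3.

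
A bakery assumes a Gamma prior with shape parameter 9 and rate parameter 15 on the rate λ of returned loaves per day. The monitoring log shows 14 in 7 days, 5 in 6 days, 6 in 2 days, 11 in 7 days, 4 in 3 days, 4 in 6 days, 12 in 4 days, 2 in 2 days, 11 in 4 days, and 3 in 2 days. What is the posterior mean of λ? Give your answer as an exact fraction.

Total count: 14 + 5 + 6 + 11 + 4 + 4 + 12 + 2 + 11 + 3 = 72.
Total exposure: 7 + 6 + 2 + 7 + 3 + 6 + 4 + 2 + 4 + 2 = 43 days.
Conjugate update: add total count to the shape and total exposure to the rate, giving Gamma(81, 58).
Posterior mean = α'/β' = 81/58.

81/58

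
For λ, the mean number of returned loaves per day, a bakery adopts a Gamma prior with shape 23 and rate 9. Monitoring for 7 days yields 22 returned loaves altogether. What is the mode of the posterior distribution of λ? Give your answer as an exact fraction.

11/4

Total count 22 over total exposure 7 days.
Gamma(α, β) with Poisson data over total exposure Σt gives posterior Gamma(α+Σx, β+Σt) = Gamma(45, 16).
Posterior mode = (α'−1)/β' = 44/16 = 11/4.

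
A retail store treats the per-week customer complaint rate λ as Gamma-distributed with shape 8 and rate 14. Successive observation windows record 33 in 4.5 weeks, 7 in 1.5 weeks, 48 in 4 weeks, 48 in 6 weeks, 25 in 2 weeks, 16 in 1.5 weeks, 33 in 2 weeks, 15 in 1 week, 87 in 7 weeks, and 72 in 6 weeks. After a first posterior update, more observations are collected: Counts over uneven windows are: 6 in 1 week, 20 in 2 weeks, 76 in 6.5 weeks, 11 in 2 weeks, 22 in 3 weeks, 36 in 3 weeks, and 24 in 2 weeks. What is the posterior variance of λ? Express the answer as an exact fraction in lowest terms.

587/4761

Total count: 33 + 7 + 48 + 48 + 25 + 16 + 33 + 15 + 87 + 72 = 384.
Total exposure: 4.5 + 1.5 + 4 + 6 + 2 + 1.5 + 2 + 1 + 7 + 6 = 35.5 weeks.
After the first batch: Gamma(8 + 384, 14 + 35.5) = Gamma(392, 99/2).
Total count: 6 + 20 + 76 + 11 + 22 + 36 + 24 = 195.
Total exposure: 1 + 2 + 6.5 + 2 + 3 + 3 + 2 = 19.5 weeks.
After the second batch: Gamma(392 + 195, 99/2 + 19.5) = Gamma(587, 69).
Posterior variance = α'/β'² = 587/4761.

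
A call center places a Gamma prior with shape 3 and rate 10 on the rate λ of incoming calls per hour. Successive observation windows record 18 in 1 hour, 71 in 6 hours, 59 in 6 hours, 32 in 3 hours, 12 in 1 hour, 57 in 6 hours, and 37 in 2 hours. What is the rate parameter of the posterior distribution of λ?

Total count: 18 + 71 + 59 + 32 + 12 + 57 + 37 = 286.
Total exposure: 1 + 6 + 6 + 3 + 1 + 6 + 2 = 25 hours.
The Gamma prior is conjugate for the Poisson rate, so λ | data ~ Gamma(3+286, 10+25) = Gamma(289, 35).

35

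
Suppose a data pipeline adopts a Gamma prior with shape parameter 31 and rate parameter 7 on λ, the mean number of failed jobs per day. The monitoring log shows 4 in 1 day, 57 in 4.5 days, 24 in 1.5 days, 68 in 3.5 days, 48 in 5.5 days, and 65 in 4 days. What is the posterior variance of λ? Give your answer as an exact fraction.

Total count: 4 + 57 + 24 + 68 + 48 + 65 = 266.
Total exposure: 1 + 4.5 + 1.5 + 3.5 + 5.5 + 4 = 20 days.
By Gamma–Poisson conjugacy, the posterior is Gamma(α + Σx, β + Σt) = Gamma(31 + 266, 7 + 20) = Gamma(297, 27).
Posterior variance = α'/β'² = 297/729 = 11/27.

11/27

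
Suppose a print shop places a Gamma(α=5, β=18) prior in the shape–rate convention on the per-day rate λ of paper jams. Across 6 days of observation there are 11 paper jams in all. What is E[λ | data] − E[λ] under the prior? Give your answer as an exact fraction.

7/18

Total count 11 over total exposure 6 days.
By Gamma–Poisson conjugacy, the posterior is Gamma(α + Σx, β + Σt) = Gamma(5 + 11, 18 + 6) = Gamma(16, 24).
Posterior mean = 16/24 = 2/3; prior mean = 5/18 = 5/18. Difference = 2/3 − 5/18 = 7/18.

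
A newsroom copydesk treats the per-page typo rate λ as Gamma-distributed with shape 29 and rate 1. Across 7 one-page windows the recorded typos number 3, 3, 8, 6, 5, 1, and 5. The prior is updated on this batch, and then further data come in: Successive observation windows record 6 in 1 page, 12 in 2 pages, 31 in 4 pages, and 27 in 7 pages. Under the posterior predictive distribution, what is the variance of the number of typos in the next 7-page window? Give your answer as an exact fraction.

Total count: 3 + 3 + 8 + 6 + 5 + 1 + 5 = 31.
Total exposure: 7 pages.
After the first batch: Gamma(29 + 31, 1 + 7) = Gamma(60, 8).
Total count: 6 + 12 + 31 + 27 = 76.
Total exposure: 1 + 2 + 4 + 7 = 14 pages.
After the second batch: Gamma(60 + 76, 8 + 14) = Gamma(136, 22).
The posterior predictive for a window of length T is Negative Binomial with variance T·α'·(β'+T)/β'² = 7·136·29/484 = 6902/121.

6902/121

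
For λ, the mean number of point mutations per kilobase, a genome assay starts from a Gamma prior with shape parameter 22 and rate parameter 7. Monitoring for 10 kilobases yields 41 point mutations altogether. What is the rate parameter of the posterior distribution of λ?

17

Total count 41 over total exposure 10 kilobases.
By Gamma–Poisson conjugacy, the posterior is Gamma(α + Σx, β + Σt) = Gamma(22 + 41, 7 + 10) = Gamma(63, 17).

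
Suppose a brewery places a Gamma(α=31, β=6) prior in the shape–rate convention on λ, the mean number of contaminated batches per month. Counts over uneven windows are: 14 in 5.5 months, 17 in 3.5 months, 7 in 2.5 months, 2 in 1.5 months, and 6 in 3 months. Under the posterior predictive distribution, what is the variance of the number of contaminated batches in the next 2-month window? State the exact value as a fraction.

84/11

Total count: 14 + 17 + 7 + 2 + 6 = 46.
Total exposure: 5.5 + 3.5 + 2.5 + 1.5 + 3 = 16 months.
By Gamma–Poisson conjugacy, the posterior is Gamma(α + Σx, β + Σt) = Gamma(31 + 46, 6 + 16) = Gamma(77, 22).
The posterior predictive for a window of length T is Negative Binomial with variance T·α'·(β'+T)/β'² = 2·77·24/484 = 84/11.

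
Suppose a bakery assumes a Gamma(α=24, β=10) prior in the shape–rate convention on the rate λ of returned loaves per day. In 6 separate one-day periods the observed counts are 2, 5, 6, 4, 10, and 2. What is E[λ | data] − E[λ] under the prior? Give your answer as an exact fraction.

73/80

Total count: 2 + 5 + 6 + 4 + 10 + 2 = 29.
Total exposure: 6 days.
The Gamma prior is conjugate for the Poisson rate, so λ | data ~ Gamma(24+29, 10+6) = Gamma(53, 16).
Posterior mean = 53/16 = 53/16; prior mean = 24/10 = 12/5. Difference = 53/16 − 12/5 = 73/80.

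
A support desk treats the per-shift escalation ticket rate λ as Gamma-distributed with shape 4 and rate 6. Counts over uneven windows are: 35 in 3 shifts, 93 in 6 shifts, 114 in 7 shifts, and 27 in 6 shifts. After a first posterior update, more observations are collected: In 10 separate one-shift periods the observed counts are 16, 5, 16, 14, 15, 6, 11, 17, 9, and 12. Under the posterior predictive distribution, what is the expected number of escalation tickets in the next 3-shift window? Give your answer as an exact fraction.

591/19

Total count: 35 + 93 + 114 + 27 = 269.
Total exposure: 3 + 6 + 7 + 6 = 22 shifts.
After the first batch: Gamma(4 + 269, 6 + 22) = Gamma(273, 28).
Total count: 16 + 5 + 16 + 14 + 15 + 6 + 11 + 17 + 9 + 12 = 121.
Total exposure: 10 shifts.
After the second batch: Gamma(273 + 121, 28 + 10) = Gamma(394, 38).
Predictive mean over a 3-shift window = T·E[λ|data] = 3·394/38 = 591/19.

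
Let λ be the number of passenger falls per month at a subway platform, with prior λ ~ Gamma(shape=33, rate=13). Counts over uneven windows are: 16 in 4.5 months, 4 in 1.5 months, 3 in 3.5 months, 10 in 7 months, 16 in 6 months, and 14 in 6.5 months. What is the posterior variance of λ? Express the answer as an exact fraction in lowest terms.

8/147

Total count: 16 + 4 + 3 + 10 + 16 + 14 = 63.
Total exposure: 4.5 + 1.5 + 3.5 + 7 + 6 + 6.5 = 29 months.
The Gamma prior is conjugate for the Poisson rate, so λ | data ~ Gamma(33+63, 13+29) = Gamma(96, 42).
Posterior variance = α'/β'² = 96/1764 = 8/147.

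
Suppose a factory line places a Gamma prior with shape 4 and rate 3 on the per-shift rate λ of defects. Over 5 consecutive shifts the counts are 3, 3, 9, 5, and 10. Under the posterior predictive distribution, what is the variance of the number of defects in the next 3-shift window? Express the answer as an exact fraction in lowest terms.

561/32

Total count: 3 + 3 + 9 + 5 + 10 = 30.
Total exposure: 5 shifts.
Gamma(α, β) with Poisson data over total exposure Σt gives posterior Gamma(α+Σx, β+Σt) = Gamma(34, 8).
The posterior predictive for a window of length T is Negative Binomial with variance T·α'·(β'+T)/β'² = 3·34·11/64 = 561/32.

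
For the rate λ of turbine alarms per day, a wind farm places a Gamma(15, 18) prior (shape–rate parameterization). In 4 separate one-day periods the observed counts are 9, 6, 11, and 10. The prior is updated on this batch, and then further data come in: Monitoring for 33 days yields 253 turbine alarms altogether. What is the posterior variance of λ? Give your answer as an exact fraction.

Total count: 9 + 6 + 11 + 10 = 36.
Total exposure: 4 days.
After the first batch: Gamma(15 + 36, 18 + 4) = Gamma(51, 22).
Total count 253 over total exposure 33 days.
After the second batch: Gamma(51 + 253, 22 + 33) = Gamma(304, 55).
Posterior variance = α'/β'² = 304/3025.

304/3025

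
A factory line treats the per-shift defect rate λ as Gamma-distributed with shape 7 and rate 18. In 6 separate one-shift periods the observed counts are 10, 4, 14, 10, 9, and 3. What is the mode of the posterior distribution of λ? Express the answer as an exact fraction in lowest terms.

7/3

Total count: 10 + 4 + 14 + 10 + 9 + 3 = 50.
Total exposure: 6 shifts.
By Gamma–Poisson conjugacy, the posterior is Gamma(α + Σx, β + Σt) = Gamma(7 + 50, 18 + 6) = Gamma(57, 24).
Posterior mode = (α'−1)/β' = 56/24 = 7/3.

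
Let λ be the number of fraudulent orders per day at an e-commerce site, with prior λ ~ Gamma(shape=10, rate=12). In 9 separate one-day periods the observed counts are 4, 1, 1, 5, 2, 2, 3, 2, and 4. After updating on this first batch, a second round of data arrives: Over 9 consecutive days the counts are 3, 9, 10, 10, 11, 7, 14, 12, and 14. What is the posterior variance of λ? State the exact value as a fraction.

31/225

Total count: 4 + 1 + 1 + 5 + 2 + 2 + 3 + 2 + 4 = 24.
Total exposure: 9 days.
After the first batch: Gamma(10 + 24, 12 + 9) = Gamma(34, 21).
Total count: 3 + 9 + 10 + 10 + 11 + 7 + 14 + 12 + 14 = 90.
Total exposure: 9 days.
After the second batch: Gamma(34 + 90, 21 + 9) = Gamma(124, 30).
Posterior variance = α'/β'² = 124/900 = 31/225.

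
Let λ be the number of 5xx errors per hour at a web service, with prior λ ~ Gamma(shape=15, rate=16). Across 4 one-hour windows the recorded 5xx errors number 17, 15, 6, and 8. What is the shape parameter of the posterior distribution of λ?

Total count: 17 + 15 + 6 + 8 = 46.
Total exposure: 4 hours.
Posterior: α' = 15 + 46 = 61, β' = 16 + 4 = 20.

61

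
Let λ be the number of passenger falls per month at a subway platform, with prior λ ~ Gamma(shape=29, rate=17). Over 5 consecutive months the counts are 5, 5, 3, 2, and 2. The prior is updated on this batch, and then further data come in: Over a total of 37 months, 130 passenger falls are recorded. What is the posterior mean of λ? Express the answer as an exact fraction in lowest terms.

176/59

Total count: 5 + 5 + 3 + 2 + 2 = 17.
Total exposure: 5 months.
After the first batch: Gamma(29 + 17, 17 + 5) = Gamma(46, 22).
Total count 130 over total exposure 37 months.
After the second batch: Gamma(46 + 130, 22 + 37) = Gamma(176, 59).
Posterior mean = α'/β' = 176/59.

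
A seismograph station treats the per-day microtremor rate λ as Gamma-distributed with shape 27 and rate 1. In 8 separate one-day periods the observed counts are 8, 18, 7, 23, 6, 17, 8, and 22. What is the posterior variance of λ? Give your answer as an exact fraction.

Total count: 8 + 18 + 7 + 23 + 6 + 17 + 8 + 22 = 109.
Total exposure: 8 days.
Gamma(α, β) with Poisson data over total exposure Σt gives posterior Gamma(α+Σx, β+Σt) = Gamma(136, 9).
Posterior variance = α'/β'² = 136/81.

136/81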